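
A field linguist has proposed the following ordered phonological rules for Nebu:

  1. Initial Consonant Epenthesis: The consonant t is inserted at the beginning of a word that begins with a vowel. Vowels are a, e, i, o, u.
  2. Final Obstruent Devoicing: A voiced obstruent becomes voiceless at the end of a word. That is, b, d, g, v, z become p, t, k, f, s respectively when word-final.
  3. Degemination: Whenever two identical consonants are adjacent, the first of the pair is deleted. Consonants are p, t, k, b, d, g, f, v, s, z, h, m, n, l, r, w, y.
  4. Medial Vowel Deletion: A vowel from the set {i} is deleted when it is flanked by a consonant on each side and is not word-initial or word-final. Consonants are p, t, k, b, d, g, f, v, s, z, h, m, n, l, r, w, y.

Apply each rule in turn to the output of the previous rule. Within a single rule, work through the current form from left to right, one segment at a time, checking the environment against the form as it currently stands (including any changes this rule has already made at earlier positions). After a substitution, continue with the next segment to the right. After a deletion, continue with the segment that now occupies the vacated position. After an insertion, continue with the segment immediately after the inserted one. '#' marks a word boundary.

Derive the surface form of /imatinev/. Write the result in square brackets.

[tmatnef]

1 Initial Consonant Epenthesis: [imatinev] → [timatinev]
2 Final Obstruent Devoicing: [timatinev] → [timatinef]
3 Degemination: no change — [timatinef]
4 Medial Vowel Deletion: [timatinef] → [tmatnef]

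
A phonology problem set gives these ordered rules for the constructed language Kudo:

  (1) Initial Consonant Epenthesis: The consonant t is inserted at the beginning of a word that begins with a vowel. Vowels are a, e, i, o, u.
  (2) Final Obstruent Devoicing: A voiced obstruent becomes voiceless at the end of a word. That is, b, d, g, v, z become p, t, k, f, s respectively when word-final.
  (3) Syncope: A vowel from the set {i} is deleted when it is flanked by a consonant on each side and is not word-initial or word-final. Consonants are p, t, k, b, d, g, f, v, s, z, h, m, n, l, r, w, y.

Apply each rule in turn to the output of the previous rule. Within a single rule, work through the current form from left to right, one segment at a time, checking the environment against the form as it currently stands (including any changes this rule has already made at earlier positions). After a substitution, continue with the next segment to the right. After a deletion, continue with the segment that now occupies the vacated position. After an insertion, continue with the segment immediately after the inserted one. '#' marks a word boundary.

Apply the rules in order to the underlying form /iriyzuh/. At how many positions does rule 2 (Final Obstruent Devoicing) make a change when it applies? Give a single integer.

0

(1) Initial Consonant Epenthesis: [iriyzuh] → [tiriyzuh]
(2) Final Obstruent Devoicing: no change — [tiriyzuh]
(3) Syncope: [tiriyzuh] → [tryzuh]
Rule 2 changed 0 position(s).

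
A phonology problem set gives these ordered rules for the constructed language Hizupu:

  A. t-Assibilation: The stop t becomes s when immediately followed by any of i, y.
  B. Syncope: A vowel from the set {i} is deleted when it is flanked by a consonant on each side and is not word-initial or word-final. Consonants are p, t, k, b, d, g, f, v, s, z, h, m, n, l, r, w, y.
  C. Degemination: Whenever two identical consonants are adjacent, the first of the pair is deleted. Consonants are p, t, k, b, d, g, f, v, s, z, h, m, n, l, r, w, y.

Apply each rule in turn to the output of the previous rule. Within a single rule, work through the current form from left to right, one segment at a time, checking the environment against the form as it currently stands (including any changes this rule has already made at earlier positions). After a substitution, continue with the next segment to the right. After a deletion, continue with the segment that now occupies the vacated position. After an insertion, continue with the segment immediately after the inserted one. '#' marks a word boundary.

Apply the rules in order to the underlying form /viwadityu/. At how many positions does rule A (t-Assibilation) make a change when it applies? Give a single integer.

1

A t-Assibilation: [viwadityu] → [viwadisyu]
B Syncope: [viwadisyu] → [vwadsyu]
C Degemination: no change — [vwadsyu]
Rule A changed 1 position(s).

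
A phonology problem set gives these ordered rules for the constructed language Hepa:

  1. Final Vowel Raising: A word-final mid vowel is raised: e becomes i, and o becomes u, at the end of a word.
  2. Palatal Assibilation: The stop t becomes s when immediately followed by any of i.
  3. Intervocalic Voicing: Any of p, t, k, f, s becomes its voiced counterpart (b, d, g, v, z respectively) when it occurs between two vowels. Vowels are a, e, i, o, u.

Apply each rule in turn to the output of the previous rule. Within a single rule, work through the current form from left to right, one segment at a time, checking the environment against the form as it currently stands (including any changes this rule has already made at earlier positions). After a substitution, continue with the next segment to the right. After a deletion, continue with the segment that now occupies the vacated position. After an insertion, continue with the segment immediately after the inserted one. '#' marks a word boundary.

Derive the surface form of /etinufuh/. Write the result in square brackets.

1 Final Vowel Raising: no change — [etinufuh]
2 Palatal Assibilation: [etinufuh] → [esinufuh]
3 Intervocalic Voicing: [esinufuh] → [ezinuvuh]

[ezinuvuh]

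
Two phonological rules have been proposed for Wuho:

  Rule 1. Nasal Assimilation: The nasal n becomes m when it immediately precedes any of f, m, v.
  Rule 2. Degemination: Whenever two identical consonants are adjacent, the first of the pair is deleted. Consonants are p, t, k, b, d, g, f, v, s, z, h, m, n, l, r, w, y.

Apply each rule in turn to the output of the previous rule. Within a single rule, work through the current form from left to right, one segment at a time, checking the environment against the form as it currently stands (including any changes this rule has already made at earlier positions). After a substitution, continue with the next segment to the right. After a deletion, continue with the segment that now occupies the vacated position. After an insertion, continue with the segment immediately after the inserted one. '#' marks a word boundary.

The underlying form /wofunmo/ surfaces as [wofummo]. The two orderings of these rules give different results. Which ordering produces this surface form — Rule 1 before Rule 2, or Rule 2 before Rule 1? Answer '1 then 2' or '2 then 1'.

Order 1 then 2:
  1 Nasal Assimilation: [wofunmo] → [wofummo]
  2 Degemination: [wofummo] → [wofumo]
  result: [wofumo]
Order 2 then 1:
  2 Degemination: no change — [wofunmo]
  1 Nasal Assimilation: [wofunmo] → [wofummo]
  result: [wofummo]

2 then 1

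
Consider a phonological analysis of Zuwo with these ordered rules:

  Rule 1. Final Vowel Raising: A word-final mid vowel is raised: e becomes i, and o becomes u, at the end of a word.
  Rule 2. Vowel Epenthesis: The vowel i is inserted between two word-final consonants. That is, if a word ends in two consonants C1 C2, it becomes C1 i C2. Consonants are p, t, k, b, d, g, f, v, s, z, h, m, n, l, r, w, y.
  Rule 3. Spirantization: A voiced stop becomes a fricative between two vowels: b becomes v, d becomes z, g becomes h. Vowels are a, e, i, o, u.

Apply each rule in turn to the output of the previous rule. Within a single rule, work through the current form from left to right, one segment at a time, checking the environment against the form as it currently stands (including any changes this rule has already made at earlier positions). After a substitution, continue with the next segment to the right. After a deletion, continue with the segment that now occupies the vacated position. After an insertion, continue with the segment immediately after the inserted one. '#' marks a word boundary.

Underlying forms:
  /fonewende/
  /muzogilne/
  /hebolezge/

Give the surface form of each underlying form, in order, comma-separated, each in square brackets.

[fonewendi], [muzohilni], [hevolezgi]

/fonewende/:
  Rule 1 Final Vowel Raising: [fonewende] → [fonewendi]
  Rule 2 Vowel Epenthesis: no change — [fonewendi]
  Rule 3 Spirantization: no change — [fonewendi]
/muzogilne/:
  Rule 1 Final Vowel Raising: [muzogilne] → [muzogilni]
  Rule 2 Vowel Epenthesis: no change — [muzogilni]
  Rule 3 Spirantization: [muzogilni] → [muzohilni]
/hebolezge/:
  Rule 1 Final Vowel Raising: [hebolezge] → [hebolezgi]
  Rule 2 Vowel Epenthesis: no change — [hebolezgi]
  Rule 3 Spirantization: [hebolezgi] → [hevolezgi]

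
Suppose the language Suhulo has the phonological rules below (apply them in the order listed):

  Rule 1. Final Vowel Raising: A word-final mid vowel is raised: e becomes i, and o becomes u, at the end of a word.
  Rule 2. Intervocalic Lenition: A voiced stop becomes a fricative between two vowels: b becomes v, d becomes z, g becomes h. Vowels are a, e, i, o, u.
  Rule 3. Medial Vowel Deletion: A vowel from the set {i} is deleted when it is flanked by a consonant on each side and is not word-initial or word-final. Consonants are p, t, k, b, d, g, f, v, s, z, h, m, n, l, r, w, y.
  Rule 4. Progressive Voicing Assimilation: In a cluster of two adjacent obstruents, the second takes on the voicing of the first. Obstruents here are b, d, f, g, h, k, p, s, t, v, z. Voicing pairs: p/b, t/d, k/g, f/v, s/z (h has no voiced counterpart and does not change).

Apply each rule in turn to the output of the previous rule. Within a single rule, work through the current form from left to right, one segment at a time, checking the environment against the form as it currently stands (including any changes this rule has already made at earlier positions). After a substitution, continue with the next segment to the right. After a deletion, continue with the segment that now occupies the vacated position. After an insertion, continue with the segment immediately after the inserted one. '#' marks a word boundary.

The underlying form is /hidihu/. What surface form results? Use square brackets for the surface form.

[hshu]

Rule 1 Final Vowel Raising: no change — [hidihu]
Rule 2 Intervocalic Lenition: [hidihu] → [hizihu]
Rule 3 Medial Vowel Deletion: [hizihu] → [hzhu]
Rule 4 Progressive Voicing Assimilation: [hzhu] → [hshu]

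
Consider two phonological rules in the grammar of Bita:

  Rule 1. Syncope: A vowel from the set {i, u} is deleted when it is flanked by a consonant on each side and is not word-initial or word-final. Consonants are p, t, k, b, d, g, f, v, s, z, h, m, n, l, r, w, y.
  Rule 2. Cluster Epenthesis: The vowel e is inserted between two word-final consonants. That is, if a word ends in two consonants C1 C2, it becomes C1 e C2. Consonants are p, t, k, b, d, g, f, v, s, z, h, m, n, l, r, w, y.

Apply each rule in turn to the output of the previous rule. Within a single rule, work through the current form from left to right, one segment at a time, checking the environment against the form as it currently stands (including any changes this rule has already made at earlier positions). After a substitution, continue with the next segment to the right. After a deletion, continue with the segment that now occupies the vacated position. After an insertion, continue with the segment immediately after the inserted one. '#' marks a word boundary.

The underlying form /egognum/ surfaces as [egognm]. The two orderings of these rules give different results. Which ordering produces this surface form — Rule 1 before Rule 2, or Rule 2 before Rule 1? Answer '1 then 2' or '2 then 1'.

Order 1 then 2:
  1 Syncope: [egognum] → [egognm]
  2 Cluster Epenthesis: [egognm] → [egognem]
  result: [egognem]
Order 2 then 1:
  2 Cluster Epenthesis: no change — [egognum]
  1 Syncope: [egognum] → [egognm]
  result: [egognm]

2 then 1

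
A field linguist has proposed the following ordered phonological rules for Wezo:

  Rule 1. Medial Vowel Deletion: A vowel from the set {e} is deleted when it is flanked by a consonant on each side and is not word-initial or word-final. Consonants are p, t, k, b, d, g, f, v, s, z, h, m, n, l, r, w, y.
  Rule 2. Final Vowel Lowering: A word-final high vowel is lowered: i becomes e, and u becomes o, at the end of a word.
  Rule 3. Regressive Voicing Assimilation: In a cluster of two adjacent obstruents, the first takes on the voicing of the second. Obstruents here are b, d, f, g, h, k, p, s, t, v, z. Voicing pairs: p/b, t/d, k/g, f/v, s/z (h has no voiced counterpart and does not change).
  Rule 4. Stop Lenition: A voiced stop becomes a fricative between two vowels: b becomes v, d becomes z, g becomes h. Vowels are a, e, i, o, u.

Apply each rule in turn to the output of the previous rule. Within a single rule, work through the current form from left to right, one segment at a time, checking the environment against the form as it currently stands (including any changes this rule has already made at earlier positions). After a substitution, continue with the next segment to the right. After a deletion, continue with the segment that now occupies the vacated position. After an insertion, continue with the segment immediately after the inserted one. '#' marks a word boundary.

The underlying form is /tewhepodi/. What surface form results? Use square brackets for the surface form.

[twhpoze]

Rule 1 Medial Vowel Deletion: [tewhepodi] → [twhpodi]
Rule 2 Final Vowel Lowering: [twhpodi] → [twhpode]
Rule 3 Regressive Voicing Assimilation: no change — [twhpode]
Rule 4 Stop Lenition: [twhpode] → [twhpoze]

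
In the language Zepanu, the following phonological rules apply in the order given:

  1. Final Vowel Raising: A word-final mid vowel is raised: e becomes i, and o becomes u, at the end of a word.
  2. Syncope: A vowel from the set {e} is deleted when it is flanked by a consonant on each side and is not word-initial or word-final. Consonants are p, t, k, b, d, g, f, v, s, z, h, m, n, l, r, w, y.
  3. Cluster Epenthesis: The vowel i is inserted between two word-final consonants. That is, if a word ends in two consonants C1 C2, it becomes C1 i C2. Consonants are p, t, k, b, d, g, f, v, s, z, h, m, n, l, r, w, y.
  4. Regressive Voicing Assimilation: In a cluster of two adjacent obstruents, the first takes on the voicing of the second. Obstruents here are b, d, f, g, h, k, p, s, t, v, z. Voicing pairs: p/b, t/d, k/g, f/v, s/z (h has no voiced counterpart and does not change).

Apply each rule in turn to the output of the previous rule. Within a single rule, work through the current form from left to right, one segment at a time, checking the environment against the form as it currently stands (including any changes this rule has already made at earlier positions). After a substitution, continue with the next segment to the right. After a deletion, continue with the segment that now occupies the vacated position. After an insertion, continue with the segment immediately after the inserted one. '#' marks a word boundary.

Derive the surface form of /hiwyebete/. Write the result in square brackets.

1 Final Vowel Raising: [hiwyebete] → [hiwyebeti]
2 Syncope: [hiwyebeti] → [hiwybti]
3 Cluster Epenthesis: no change — [hiwybti]
4 Regressive Voicing Assimilation: [hiwybti] → [hiwypti]

[hiwypti]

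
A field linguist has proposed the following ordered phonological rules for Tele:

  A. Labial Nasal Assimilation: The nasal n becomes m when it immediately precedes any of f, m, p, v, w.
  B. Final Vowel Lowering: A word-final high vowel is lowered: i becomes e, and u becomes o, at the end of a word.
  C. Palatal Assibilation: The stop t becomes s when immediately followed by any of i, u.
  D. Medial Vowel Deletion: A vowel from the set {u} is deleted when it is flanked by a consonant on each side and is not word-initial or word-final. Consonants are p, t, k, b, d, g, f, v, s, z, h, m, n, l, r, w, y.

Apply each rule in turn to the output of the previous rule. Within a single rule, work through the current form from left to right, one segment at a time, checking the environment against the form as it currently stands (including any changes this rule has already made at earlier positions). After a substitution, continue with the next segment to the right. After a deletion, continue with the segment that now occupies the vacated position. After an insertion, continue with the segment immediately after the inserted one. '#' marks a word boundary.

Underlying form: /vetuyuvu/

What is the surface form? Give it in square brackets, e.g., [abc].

A Labial Nasal Assimilation: no change — [vetuyuvu]
B Final Vowel Lowering: [vetuyuvu] → [vetuyuvo]
C Palatal Assibilation: [vetuyuvo] → [vesuyuvo]
D Medial Vowel Deletion: [vesuyuvo] → [vesyvo]

[vesyvo]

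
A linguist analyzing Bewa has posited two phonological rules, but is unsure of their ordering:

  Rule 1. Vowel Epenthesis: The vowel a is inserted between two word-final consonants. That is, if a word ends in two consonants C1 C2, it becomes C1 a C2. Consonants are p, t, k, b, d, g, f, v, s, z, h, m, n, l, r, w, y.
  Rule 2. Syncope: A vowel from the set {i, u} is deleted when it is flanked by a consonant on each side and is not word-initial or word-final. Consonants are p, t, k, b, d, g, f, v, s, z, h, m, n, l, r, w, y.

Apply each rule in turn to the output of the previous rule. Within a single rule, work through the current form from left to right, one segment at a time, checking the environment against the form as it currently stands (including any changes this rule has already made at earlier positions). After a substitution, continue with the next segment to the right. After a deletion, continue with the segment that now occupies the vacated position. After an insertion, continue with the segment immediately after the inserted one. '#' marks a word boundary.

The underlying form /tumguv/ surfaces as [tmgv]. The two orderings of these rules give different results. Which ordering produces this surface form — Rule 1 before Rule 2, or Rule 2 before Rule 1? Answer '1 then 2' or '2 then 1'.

Order 1 then 2:
  1 Vowel Epenthesis: no change — [tumguv]
  2 Syncope: [tumguv] → [tmgv]
  result: [tmgv]
Order 2 then 1:
  2 Syncope: [tumguv] → [tmgv]
  1 Vowel Epenthesis: [tmgv] → [tmgav]
  result: [tmgav]

1 then 2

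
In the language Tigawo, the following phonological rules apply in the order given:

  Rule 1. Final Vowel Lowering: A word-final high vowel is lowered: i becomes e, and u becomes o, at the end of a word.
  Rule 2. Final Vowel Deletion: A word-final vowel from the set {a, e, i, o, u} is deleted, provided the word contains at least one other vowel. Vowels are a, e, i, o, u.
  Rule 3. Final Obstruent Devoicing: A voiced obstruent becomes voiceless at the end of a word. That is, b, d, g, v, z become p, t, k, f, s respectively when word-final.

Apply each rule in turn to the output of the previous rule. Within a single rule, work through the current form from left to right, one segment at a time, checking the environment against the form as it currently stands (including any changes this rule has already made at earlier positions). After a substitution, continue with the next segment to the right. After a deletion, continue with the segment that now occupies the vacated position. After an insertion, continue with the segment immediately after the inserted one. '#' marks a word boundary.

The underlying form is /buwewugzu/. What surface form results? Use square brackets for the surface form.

[buwewugs]

Rule 1 Final Vowel Lowering: [buwewugzu] → [buwewugzo]
Rule 2 Final Vowel Deletion: [buwewugzo] → [buwewugz]
Rule 3 Final Obstruent Devoicing: [buwewugz] → [buwewugs]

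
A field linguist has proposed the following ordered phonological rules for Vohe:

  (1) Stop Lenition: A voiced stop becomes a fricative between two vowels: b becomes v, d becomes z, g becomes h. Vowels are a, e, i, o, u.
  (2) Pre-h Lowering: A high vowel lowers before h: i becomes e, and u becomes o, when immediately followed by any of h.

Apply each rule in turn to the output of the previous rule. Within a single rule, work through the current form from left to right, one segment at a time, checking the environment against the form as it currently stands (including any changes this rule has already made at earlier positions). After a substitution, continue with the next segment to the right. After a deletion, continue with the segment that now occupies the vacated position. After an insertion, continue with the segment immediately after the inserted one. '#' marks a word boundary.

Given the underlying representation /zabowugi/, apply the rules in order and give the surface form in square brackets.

[zavowohi]

(1) Stop Lenition: [zabowugi] → [zavowuhi]
(2) Pre-h Lowering: [zavowuhi] → [zavowohi]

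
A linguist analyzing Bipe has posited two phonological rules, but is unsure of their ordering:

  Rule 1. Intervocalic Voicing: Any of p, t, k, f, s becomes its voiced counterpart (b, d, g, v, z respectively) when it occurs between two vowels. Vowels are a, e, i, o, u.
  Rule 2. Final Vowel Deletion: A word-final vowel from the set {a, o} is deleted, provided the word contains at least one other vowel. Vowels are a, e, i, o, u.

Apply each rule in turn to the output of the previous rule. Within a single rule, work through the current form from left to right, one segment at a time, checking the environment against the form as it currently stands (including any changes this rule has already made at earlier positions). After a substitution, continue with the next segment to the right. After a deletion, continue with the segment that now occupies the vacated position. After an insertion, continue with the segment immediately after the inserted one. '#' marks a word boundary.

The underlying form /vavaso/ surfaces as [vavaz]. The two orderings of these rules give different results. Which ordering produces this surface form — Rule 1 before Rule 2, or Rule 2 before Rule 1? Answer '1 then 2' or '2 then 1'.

Order 1 then 2:
  1 Intervocalic Voicing: [vavaso] → [vavazo]
  2 Final Vowel Deletion: [vavazo] → [vavaz]
  result: [vavaz]
Order 2 then 1:
  2 Final Vowel Deletion: [vavaso] → [vavas]
  1 Intervocalic Voicing: no change — [vavas]
  result: [vavas]

1 then 2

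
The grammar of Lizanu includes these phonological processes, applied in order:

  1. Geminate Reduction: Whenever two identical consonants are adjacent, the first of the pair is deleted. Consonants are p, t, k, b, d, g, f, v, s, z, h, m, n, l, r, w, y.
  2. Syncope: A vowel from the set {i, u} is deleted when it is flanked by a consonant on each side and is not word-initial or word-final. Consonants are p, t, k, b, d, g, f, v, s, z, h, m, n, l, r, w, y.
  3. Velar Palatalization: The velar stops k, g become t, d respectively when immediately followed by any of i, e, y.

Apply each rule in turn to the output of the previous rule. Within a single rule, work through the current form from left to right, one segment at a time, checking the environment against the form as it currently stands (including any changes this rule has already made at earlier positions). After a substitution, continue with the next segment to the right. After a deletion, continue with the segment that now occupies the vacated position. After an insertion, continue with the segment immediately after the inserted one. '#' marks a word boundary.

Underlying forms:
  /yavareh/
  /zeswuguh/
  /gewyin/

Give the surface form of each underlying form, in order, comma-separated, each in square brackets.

[yavareh], [zeswgh], [dewyn]

/yavareh/:
  1 Geminate Reduction: no change — [yavareh]
  2 Syncope: no change — [yavareh]
  3 Velar Palatalization: no change — [yavareh]
/zeswuguh/:
  1 Geminate Reduction: no change — [zeswuguh]
  2 Syncope: [zeswuguh] → [zeswgh]
  3 Velar Palatalization: no change — [zeswgh]
/gewyin/:
  1 Geminate Reduction: no change — [gewyin]
  2 Syncope: [gewyin] → [gewyn]
  3 Velar Palatalization: [gewyn] → [dewyn]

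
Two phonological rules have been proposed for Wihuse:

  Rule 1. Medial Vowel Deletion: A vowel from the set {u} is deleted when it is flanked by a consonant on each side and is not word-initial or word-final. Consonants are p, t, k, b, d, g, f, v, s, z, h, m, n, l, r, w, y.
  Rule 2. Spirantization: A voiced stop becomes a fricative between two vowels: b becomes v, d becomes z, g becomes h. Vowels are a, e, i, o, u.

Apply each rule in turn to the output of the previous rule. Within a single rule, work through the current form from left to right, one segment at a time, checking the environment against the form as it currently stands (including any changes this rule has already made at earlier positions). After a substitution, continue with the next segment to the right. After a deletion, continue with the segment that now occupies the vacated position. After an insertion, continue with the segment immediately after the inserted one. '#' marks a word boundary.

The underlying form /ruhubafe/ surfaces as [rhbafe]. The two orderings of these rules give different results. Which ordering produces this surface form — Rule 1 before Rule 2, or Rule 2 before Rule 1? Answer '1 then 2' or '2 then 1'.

Order 1 then 2:
  1 Medial Vowel Deletion: [ruhubafe] → [rhbafe]
  2 Spirantization: no change — [rhbafe]
  result: [rhbafe]
Order 2 then 1:
  2 Spirantization: [ruhubafe] → [ruhuvafe]
  1 Medial Vowel Deletion: [ruhuvafe] → [rhvafe]
  result: [rhvafe]

1 then 2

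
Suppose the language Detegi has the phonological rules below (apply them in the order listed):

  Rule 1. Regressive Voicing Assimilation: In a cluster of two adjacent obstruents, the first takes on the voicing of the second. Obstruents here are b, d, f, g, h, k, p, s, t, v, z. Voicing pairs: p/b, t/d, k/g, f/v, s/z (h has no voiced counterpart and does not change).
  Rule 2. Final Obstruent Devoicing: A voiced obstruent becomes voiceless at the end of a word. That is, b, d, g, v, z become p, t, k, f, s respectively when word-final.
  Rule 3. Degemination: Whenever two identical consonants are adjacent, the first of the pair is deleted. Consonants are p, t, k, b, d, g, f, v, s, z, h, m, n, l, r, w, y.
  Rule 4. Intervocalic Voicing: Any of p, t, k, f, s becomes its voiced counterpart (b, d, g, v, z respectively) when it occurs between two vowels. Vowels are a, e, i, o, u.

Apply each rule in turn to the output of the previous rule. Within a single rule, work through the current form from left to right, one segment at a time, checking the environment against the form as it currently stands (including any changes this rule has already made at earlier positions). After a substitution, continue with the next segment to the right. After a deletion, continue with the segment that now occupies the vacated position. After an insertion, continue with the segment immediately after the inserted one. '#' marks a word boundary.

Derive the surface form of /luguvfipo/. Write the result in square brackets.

[luguvibo]

Rule 1 Regressive Voicing Assimilation: [luguvfipo] → [luguffipo]
Rule 2 Final Obstruent Devoicing: no change — [luguffipo]
Rule 3 Degemination: [luguffipo] → [lugufipo]
Rule 4 Intervocalic Voicing: [lugufipo] → [luguvibo]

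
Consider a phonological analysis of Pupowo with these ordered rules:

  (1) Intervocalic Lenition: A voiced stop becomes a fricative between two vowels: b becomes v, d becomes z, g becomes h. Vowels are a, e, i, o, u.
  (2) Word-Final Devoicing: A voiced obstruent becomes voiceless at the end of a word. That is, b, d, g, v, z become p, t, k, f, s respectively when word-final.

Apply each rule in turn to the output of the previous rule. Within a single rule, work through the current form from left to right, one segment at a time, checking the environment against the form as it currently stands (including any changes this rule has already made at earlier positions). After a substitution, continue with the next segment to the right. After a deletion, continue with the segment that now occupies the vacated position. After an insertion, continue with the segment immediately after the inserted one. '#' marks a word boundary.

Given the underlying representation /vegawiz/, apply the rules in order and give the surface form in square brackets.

(1) Intervocalic Lenition: [vegawiz] → [vehawiz]
(2) Word-Final Devoicing: [vehawiz] → [vehawis]

[vehawis]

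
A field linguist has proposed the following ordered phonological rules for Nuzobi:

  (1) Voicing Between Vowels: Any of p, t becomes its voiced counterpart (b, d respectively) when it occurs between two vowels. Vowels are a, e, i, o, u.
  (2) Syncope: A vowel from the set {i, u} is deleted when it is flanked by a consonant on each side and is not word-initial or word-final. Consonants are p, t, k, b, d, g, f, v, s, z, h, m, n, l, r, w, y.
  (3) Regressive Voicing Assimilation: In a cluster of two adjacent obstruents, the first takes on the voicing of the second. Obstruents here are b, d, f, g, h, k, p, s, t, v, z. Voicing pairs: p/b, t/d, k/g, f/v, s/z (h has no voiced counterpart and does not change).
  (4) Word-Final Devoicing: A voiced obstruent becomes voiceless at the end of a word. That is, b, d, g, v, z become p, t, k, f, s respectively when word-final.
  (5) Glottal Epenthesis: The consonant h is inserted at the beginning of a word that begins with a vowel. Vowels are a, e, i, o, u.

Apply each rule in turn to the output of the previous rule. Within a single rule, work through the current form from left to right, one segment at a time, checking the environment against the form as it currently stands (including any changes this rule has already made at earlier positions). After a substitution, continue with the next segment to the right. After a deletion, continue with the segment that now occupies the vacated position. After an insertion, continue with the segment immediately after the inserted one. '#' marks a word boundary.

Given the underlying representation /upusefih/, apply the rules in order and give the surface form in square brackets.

[hupsefh]

(1) Voicing Between Vowels: [upusefih] → [ubusefih]
(2) Syncope: [ubusefih] → [ubsefh]
(3) Regressive Voicing Assimilation: [ubsefh] → [upsefh]
(4) Word-Final Devoicing: no change — [upsefh]
(5) Glottal Epenthesis: [upsefh] → [hupsefh]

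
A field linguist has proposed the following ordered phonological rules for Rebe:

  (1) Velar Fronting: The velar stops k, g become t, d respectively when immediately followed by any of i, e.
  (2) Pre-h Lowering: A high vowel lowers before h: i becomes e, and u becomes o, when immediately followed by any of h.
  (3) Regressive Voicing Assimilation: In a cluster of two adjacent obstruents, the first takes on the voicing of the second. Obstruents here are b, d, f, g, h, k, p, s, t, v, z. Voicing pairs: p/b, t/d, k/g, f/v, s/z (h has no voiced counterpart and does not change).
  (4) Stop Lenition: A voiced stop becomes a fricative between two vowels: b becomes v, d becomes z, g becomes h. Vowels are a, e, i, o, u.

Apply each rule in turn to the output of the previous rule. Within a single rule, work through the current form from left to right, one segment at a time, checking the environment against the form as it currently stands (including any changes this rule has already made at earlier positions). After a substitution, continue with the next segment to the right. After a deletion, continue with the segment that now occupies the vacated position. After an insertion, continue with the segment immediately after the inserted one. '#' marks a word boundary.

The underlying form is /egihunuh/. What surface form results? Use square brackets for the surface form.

[ezehunoh]

(1) Velar Fronting: [egihunuh] → [edihunuh]
(2) Pre-h Lowering: [edihunuh] → [edehunoh]
(3) Regressive Voicing Assimilation: no change — [edehunoh]
(4) Stop Lenition: [edehunoh] → [ezehunoh]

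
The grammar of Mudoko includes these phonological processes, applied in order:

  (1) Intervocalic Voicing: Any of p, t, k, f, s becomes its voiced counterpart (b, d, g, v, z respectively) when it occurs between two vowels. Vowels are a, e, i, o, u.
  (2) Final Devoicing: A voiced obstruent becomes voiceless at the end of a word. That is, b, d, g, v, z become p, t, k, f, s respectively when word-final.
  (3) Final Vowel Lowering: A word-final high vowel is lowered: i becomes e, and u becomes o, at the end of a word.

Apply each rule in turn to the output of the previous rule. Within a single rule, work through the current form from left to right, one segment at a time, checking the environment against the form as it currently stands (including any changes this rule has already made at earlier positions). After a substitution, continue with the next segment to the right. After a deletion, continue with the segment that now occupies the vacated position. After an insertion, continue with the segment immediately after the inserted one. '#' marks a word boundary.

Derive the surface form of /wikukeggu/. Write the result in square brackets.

[wigugeggo]

(1) Intervocalic Voicing: [wikukeggu] → [wigugeggu]
(2) Final Devoicing: no change — [wigugeggu]
(3) Final Vowel Lowering: [wigugeggu] → [wigugeggo]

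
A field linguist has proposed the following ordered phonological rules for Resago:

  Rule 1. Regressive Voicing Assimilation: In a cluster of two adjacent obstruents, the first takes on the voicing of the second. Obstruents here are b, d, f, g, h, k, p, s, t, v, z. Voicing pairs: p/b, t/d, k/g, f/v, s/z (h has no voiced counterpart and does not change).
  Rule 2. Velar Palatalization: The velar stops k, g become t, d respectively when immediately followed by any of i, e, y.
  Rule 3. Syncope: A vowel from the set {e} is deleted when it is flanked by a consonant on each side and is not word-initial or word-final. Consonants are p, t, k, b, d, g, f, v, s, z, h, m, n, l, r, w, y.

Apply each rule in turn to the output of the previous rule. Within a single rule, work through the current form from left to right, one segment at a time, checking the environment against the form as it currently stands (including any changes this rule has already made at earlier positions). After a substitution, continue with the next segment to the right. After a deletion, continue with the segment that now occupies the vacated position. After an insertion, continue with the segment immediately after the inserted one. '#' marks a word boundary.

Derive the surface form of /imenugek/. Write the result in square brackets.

Rule 1 Regressive Voicing Assimilation: no change — [imenugek]
Rule 2 Velar Palatalization: [imenugek] → [imenudek]
Rule 3 Syncope: [imenudek] → [imnudk]

[imnudk]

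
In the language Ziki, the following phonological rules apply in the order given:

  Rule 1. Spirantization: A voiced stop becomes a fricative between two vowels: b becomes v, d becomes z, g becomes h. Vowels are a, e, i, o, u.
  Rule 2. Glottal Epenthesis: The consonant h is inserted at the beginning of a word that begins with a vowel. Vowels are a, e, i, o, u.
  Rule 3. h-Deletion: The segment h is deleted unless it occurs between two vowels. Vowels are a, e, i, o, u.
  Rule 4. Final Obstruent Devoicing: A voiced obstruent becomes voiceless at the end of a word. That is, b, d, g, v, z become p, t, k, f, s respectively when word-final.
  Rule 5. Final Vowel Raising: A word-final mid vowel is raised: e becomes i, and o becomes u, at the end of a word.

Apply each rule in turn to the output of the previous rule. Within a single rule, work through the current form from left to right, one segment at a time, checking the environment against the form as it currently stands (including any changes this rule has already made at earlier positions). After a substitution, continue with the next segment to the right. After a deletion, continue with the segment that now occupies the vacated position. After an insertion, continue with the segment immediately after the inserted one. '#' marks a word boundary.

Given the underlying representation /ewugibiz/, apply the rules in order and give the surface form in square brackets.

Rule 1 Spirantization: [ewugibiz] → [ewuhiviz]
Rule 2 Glottal Epenthesis: [ewuhiviz] → [hewuhiviz]
Rule 3 h-Deletion: [hewuhiviz] → [ewuhiviz]
Rule 4 Final Obstruent Devoicing: [ewuhiviz] → [ewuhivis]
Rule 5 Final Vowel Raising: no change — [ewuhivis]

[ewuhivis]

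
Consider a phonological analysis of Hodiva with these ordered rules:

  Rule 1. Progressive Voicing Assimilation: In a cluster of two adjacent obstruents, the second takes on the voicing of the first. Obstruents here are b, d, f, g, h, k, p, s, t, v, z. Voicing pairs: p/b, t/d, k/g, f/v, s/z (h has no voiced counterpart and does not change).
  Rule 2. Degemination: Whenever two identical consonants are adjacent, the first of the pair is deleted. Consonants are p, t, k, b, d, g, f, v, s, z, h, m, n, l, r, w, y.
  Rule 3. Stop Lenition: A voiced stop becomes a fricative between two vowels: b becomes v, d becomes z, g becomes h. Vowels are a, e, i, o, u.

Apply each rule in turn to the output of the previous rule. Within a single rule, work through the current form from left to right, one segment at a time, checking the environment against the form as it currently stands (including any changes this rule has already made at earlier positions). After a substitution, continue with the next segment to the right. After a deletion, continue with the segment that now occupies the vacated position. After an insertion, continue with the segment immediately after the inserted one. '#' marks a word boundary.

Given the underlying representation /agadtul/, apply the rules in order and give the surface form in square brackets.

[ahazul]

Rule 1 Progressive Voicing Assimilation: [agadtul] → [agaddul]
Rule 2 Degemination: [agaddul] → [agadul]
Rule 3 Stop Lenition: [agadul] → [ahazul]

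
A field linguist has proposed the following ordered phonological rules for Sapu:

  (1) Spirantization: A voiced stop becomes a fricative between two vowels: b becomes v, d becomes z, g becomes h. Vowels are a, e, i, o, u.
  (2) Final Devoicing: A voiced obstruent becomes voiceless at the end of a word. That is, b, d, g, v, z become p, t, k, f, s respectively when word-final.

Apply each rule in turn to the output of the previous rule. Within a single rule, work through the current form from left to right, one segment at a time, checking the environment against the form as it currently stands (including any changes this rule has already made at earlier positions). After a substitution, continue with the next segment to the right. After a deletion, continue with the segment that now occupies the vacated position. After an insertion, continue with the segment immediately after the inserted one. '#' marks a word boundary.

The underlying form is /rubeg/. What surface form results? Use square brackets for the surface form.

(1) Spirantization: [rubeg] → [ruveg]
(2) Final Devoicing: [ruveg] → [ruvek]

[ruvek]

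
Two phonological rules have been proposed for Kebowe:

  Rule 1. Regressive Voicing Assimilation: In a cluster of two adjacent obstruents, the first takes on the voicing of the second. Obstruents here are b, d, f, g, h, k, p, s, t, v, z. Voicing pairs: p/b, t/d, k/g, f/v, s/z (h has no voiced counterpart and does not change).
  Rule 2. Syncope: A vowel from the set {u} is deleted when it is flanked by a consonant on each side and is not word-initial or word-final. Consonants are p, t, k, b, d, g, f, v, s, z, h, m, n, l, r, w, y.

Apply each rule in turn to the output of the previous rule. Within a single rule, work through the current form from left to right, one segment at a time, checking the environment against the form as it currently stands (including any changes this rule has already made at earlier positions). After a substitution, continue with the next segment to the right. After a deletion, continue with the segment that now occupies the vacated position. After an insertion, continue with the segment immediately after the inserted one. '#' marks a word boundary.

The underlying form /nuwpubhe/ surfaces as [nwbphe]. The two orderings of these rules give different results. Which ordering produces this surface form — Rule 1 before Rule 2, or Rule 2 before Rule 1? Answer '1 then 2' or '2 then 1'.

Order 1 then 2:
  1 Regressive Voicing Assimilation: [nuwpubhe] → [nuwpuphe]
  2 Syncope: [nuwpuphe] → [nwpphe]
  result: [nwpphe]
Order 2 then 1:
  2 Syncope: [nuwpubhe] → [nwpbhe]
  1 Regressive Voicing Assimilation: [nwpbhe] → [nwbphe]
  result: [nwbphe]

2 then 1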